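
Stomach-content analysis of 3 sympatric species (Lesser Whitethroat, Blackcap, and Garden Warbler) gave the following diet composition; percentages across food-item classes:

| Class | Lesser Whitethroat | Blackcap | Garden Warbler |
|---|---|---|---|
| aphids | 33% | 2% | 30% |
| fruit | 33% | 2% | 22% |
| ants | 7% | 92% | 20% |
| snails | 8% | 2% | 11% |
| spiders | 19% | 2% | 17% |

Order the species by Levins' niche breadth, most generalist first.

Convert percentages to proportions (divide by 100).
Σp_Whitᵢ² = 0.33² + 0.33² + 0.07² + 0.08² + 0.19² = 0.1089 + 0.1089 + 0.0049 + 0.0064 + 0.0361 = 0.2652
B_Whit = 1 / 0.2652 = 3.7707
Σp_Blacᵢ² = 0.02² + 0.02² + 0.92² + 0.02² + 0.02² = 0.0004 + 0.0004 + 0.8464 + 0.0004 + 0.0004 = 0.8480
B_Blac = 1 / 0.8480 = 1.1792
Σp_Warbᵢ² = 0.30² + 0.22² + 0.20² + 0.11² + 0.17² = 0.0900 + 0.0484 + 0.0400 + 0.0121 + 0.0289 = 0.2194
B_Warb = 1 / 0.2194 = 4.5579
Ranking by B (broadest → narrowest): Garden Warbler (4.56) > Lesser Whitethroat (3.77) > Blackcap (1.18)

Garden Warbler > Lesser Whitethroat > Blackcap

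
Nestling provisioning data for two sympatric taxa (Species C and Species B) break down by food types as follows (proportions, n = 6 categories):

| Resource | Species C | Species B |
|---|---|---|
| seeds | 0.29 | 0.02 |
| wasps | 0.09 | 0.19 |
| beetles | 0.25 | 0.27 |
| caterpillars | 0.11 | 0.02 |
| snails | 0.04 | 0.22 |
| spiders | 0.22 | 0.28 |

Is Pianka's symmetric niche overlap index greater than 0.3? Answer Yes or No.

Yes

Σ p₁ᵢp₂ᵢ = 0.0058 + 0.0171 + 0.0675 + 0.0022 + 0.0088 + 0.0616 = 0.1630
Σp_1ᵢ² = 0.29² + 0.09² + 0.25² + 0.11² + 0.04² + 0.22² = 0.0841 + 0.0081 + 0.0625 + 0.0121 + 0.0016 + 0.0484 = 0.2168
Σp_2ᵢ² = 0.02² + 0.19² + 0.27² + 0.02² + 0.22² + 0.28² = 0.0004 + 0.0361 + 0.0729 + 0.0004 + 0.0484 + 0.0784 = 0.2366
O = 0.1630 / √(0.2168 × 0.2366) = 0.1630 / 0.22648 = 0.7197
O = 0.7197 > 0.3 → Yes.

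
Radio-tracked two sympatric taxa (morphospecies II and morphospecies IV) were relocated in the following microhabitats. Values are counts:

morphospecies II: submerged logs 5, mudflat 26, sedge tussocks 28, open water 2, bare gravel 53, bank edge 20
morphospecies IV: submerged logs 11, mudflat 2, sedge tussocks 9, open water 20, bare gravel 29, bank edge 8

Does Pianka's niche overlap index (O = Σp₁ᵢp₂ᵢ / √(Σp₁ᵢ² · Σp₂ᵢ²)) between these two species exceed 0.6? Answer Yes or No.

Proportions for morphospecies II (n=134): 5/134=0.0373, 26/134=0.1940, 28/134=0.2090, 2/134=0.0149, 53/134=0.3955, 20/134=0.1493
Proportions for morphospecies IV (n=79): 11/79=0.1392, 2/79=0.0253, 9/79=0.1139, 20/79=0.2532, 29/79=0.3671, 8/79=0.1013
Σ p₁ᵢp₂ᵢ = 0.005192 + 0.004908 + 0.023805 + 0.003773 + 0.145188 + 0.015124 = 0.197990
Σp_1ᵢ² = 0.0373² + 0.1940² + 0.2090² + 0.0149² + 0.3955² + 0.1493² = 0.001391 + 0.037636 + 0.043681 + 0.000222 + 0.156420 + 0.022290 = 0.261640
Σp_2ᵢ² = 0.1392² + 0.0253² + 0.1139² + 0.2532² + 0.3671² + 0.1013² = 0.019377 + 0.000640 + 0.012973 + 0.064110 + 0.134762 + 0.010262 = 0.242124
O = 0.197990 / √(0.261640 × 0.242124) = 0.197990 / 0.2516929 = 0.7866
O = 0.7866 > 0.6 → Yes.

Yes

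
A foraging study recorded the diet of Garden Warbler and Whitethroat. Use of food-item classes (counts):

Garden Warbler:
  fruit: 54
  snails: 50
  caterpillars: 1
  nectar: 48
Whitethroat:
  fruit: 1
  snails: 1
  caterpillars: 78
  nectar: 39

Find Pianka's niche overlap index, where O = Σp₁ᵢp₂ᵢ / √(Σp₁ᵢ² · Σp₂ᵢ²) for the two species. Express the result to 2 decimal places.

Proportions for Garden Warbler (n=153): 54/153=0.3529, 50/153=0.3268, 1/153=0.0065, 48/153=0.3137
Proportions for Whitethroat (n=119): 1/119=0.0084, 1/119=0.0084, 78/119=0.6555, 39/119=0.3277
Σ p₁ᵢp₂ᵢ = 0.002964 + 0.002745 + 0.004261 + 0.102799 = 0.112769
Σp_1ᵢ² = 0.3529² + 0.3268² + 0.0065² + 0.3137² = 0.124538 + 0.106798 + 0.000042 + 0.098408 = 0.329786
Σp_2ᵢ² = 0.0084² + 0.0084² + 0.6555² + 0.3277² = 0.000071 + 0.000071 + 0.429680 + 0.107387 = 0.537209
O = 0.112769 / √(0.329786 × 0.537209) = 0.112769 / 0.4209085 = 0.2679

0.27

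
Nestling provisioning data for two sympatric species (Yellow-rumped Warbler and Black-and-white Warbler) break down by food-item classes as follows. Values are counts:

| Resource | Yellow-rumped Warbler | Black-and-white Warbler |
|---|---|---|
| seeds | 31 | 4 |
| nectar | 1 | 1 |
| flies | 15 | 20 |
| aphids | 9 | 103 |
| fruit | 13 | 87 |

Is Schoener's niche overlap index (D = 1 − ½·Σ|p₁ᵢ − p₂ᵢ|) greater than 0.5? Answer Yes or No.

Proportions for Yellow-rumped Warbler (n=69): 31/69=0.4493, 1/69=0.0145, 15/69=0.2174, 9/69=0.1304, 13/69=0.1884
Proportions for Black-and-white Warbler (n=215): 4/215=0.0186, 1/215=0.0047, 20/215=0.0930, 103/215=0.4791, 87/215=0.4047
Σ|p₁ᵢ − p₂ᵢ| = 0.4307 + 0.0098 + 0.1244 + 0.3487 + 0.2163 = 1.1299
D = 1 − ½ × 1.1299 = 1 − 0.56495 = 0.43505
D = 0.43505 < 0.5 → No.

No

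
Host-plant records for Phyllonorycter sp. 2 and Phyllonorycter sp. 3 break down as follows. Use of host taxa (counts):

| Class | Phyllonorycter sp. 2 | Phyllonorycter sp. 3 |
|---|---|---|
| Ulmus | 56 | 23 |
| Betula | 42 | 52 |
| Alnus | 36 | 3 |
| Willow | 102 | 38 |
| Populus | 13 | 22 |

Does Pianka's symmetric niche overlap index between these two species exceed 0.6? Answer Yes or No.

Yes

Proportions for Phyllonorycter sp. 2 (n=249): 56/249=0.2249, 42/249=0.1687, 36/249=0.1446, 102/249=0.4096, 13/249=0.0522
Proportions for Phyllonorycter sp. 3 (n=138): 23/138=0.1667, 52/138=0.3768, 3/138=0.0217, 38/138=0.2754, 22/138=0.1594
Σ p₁ᵢp₂ᵢ = 0.037491 + 0.063566 + 0.003138 + 0.112804 + 0.008321 = 0.225320
Σp_1ᵢ² = 0.2249² + 0.1687² + 0.1446² + 0.4096² + 0.0522² = 0.050580 + 0.028460 + 0.020909 + 0.167772 + 0.002725 = 0.270446
Σp_2ᵢ² = 0.1667² + 0.3768² + 0.0217² + 0.2754² + 0.1594² = 0.027789 + 0.141978 + 0.000471 + 0.075845 + 0.025408 = 0.271491
O = 0.225320 / √(0.270446 × 0.271491) = 0.225320 / 0.2709680 = 0.8315
O = 0.8315 > 0.6 → Yes.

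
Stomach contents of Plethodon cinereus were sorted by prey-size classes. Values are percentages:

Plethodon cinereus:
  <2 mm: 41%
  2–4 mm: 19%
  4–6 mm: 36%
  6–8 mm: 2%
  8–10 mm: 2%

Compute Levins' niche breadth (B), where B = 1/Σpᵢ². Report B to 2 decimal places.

Convert percentages to proportions (divide by 100).
Σpᵢ² = 0.41² + 0.19² + 0.36² + 0.02² + 0.02² = 0.1681 + 0.0361 + 0.1296 + 0.0004 + 0.0004 = 0.3346
B = 1 / 0.3346 = 2.9886

2.99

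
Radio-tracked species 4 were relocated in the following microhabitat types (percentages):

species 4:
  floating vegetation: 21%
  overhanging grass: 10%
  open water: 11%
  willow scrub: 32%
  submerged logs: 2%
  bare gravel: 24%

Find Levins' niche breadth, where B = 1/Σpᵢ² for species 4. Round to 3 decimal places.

4.413

Convert percentages to proportions (divide by 100).
Σpᵢ² = 0.21² + 0.10² + 0.11² + 0.32² + 0.02² + 0.24² = 0.0441 + 0.0100 + 0.0121 + 0.1024 + 0.0004 + 0.0576 = 0.2266
B = 1 / 0.2266 = 4.41306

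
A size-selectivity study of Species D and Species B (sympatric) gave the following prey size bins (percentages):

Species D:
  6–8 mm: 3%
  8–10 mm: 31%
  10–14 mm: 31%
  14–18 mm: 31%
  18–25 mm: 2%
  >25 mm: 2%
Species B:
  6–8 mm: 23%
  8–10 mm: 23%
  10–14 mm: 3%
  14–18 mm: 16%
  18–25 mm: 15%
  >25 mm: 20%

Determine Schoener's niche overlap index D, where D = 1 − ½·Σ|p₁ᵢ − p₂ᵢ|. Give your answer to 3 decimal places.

Convert percentages to proportions (divide by 100).
Σ|p₁ᵢ − p₂ᵢ| = 0.20 + 0.08 + 0.28 + 0.15 + 0.13 + 0.18 = 1.02
D = 1 − ½ × 1.02 = 1 − 0.510 = 0.49000

0.490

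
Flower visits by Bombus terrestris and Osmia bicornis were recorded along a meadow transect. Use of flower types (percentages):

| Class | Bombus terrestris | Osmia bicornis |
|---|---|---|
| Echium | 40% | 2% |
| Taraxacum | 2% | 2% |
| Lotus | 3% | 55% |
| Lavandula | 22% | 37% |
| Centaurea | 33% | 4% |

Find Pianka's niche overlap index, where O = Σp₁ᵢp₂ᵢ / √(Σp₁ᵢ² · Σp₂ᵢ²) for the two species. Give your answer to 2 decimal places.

0.32

Convert percentages to proportions (divide by 100).
Σ p₁ᵢp₂ᵢ = 0.0080 + 0.0004 + 0.0165 + 0.0814 + 0.0132 = 0.1195
Σp_1ᵢ² = 0.40² + 0.02² + 0.03² + 0.22² + 0.33² = 0.1600 + 0.0004 + 0.0009 + 0.0484 + 0.1089 = 0.3186
Σp_2ᵢ² = 0.02² + 0.02² + 0.55² + 0.37² + 0.04² = 0.0004 + 0.0004 + 0.3025 + 0.1369 + 0.0016 = 0.4418
O = 0.1195 / √(0.3186 × 0.4418) = 0.1195 / 0.37518 = 0.3185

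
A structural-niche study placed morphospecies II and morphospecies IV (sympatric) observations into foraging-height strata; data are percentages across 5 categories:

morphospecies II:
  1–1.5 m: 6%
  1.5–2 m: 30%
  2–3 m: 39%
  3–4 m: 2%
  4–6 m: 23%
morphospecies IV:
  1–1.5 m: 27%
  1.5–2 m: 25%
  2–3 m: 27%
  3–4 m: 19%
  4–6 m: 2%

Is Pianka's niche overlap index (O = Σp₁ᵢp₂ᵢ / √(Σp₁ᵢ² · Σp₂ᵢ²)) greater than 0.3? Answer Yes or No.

Yes

Convert percentages to proportions (divide by 100).
Σ p₁ᵢp₂ᵢ = 0.0162 + 0.0750 + 0.1053 + 0.0038 + 0.0046 = 0.2049
Σp_1ᵢ² = 0.06² + 0.30² + 0.39² + 0.02² + 0.23² = 0.0036 + 0.0900 + 0.1521 + 0.0004 + 0.0529 = 0.2990
Σp_2ᵢ² = 0.27² + 0.25² + 0.27² + 0.19² + 0.02² = 0.0729 + 0.0625 + 0.0729 + 0.0361 + 0.0004 = 0.2448
O = 0.2049 / √(0.2990 × 0.2448) = 0.2049 / 0.27055 = 0.7573
O = 0.7573 > 0.3 → Yes.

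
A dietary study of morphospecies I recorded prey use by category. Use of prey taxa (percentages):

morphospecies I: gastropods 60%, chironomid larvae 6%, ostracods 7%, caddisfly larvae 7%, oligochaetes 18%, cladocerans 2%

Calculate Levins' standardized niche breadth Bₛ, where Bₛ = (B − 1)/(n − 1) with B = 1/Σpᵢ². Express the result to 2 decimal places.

Convert percentages to proportions (divide by 100).
Σpᵢ² = 0.60² + 0.06² + 0.07² + 0.07² + 0.18² + 0.02² = 0.3600 + 0.0036 + 0.0049 + 0.0049 + 0.0324 + 0.0004 = 0.4062
B = 1 / 0.4062 = 2.4618
Bₛ = (B − 1)/(n − 1) = (2.4618 − 1)/(6 − 1) = 1.4618/5 = 0.2924

0.29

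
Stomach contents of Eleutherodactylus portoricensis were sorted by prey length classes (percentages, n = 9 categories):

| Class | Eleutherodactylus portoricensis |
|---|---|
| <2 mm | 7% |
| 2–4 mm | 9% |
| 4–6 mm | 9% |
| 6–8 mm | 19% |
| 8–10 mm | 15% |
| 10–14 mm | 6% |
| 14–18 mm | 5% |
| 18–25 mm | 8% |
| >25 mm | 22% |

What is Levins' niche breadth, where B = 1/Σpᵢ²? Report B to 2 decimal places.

Convert percentages to proportions (divide by 100).
Σpᵢ² = 0.07² + 0.09² + 0.09² + 0.19² + 0.15² + 0.06² + 0.05² + 0.08² + 0.22² = 0.0049 + 0.0081 + 0.0081 + 0.0361 + 0.0225 + 0.0036 + 0.0025 + 0.0064 + 0.0484 = 0.1406
B = 1 / 0.1406 = 7.1124

7.11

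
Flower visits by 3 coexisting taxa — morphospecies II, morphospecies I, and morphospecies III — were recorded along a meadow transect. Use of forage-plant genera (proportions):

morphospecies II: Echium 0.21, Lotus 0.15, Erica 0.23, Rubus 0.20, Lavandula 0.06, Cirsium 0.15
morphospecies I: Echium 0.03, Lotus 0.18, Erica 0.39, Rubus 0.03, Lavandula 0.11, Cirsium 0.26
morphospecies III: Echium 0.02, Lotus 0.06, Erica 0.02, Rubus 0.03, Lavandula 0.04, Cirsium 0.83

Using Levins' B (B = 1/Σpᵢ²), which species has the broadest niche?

morphospecies II

Σp_IIᵢ² = 0.21² + 0.15² + 0.23² + 0.20² + 0.06² + 0.15² = 0.0441 + 0.0225 + 0.0529 + 0.0400 + 0.0036 + 0.0225 = 0.1856
B_II = 1 / 0.1856 = 5.3879
Σp_Iᵢ² = 0.03² + 0.18² + 0.39² + 0.03² + 0.11² + 0.26² = 0.0009 + 0.0324 + 0.1521 + 0.0009 + 0.0121 + 0.0676 = 0.2660
B_I = 1 / 0.2660 = 3.7594
Σp_IIIᵢ² = 0.02² + 0.06² + 0.02² + 0.03² + 0.04² + 0.83² = 0.0004 + 0.0036 + 0.0004 + 0.0009 + 0.0016 + 0.6889 = 0.6958
B_III = 1 / 0.6958 = 1.4372
Highest B → broadest niche (most generalist): morphospecies II (B = 5.39).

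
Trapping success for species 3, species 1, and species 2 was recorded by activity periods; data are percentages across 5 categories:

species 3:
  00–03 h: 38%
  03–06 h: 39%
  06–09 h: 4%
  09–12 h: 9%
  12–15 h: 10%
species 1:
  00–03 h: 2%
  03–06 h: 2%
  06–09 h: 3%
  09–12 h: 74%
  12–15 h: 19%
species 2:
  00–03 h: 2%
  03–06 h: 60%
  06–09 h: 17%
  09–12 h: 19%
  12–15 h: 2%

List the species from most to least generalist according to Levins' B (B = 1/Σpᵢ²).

species 3 > species 2 > species 1

Convert percentages to proportions (divide by 100).
Σp_3ᵢ² = 0.38² + 0.39² + 0.04² + 0.09² + 0.10² = 0.1444 + 0.1521 + 0.0016 + 0.0081 + 0.0100 = 0.3162
B_3 = 1 / 0.3162 = 3.1626
Σp_1ᵢ² = 0.02² + 0.02² + 0.03² + 0.74² + 0.19² = 0.0004 + 0.0004 + 0.0009 + 0.5476 + 0.0361 = 0.5854
B_1 = 1 / 0.5854 = 1.7082
Σp_2ᵢ² = 0.02² + 0.60² + 0.17² + 0.19² + 0.02² = 0.0004 + 0.3600 + 0.0289 + 0.0361 + 0.0004 = 0.4258
B_2 = 1 / 0.4258 = 2.3485
Ranking by B (broadest → narrowest): species 3 (3.16) > species 2 (2.35) > species 1 (1.71)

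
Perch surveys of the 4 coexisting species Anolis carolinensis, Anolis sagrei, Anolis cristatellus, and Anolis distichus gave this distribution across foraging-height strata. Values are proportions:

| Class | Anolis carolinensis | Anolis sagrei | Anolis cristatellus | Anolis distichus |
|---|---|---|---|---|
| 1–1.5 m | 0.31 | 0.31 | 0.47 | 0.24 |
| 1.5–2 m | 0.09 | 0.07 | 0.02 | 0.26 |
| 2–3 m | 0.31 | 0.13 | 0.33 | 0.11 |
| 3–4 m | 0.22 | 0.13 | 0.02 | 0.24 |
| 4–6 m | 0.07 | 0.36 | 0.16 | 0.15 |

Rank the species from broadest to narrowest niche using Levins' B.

Σp_caroᵢ² = 0.31² + 0.09² + 0.31² + 0.22² + 0.07² = 0.0961 + 0.0081 + 0.0961 + 0.0484 + 0.0049 = 0.2536
B_caro = 1 / 0.2536 = 3.9432
Σp_sagrᵢ² = 0.31² + 0.07² + 0.13² + 0.13² + 0.36² = 0.0961 + 0.0049 + 0.0169 + 0.0169 + 0.1296 = 0.2644
B_sagr = 1 / 0.2644 = 3.7821
Σp_crisᵢ² = 0.47² + 0.02² + 0.33² + 0.02² + 0.16² = 0.2209 + 0.0004 + 0.1089 + 0.0004 + 0.0256 = 0.3562
B_cris = 1 / 0.3562 = 2.8074
Σp_distᵢ² = 0.24² + 0.26² + 0.11² + 0.24² + 0.15² = 0.0576 + 0.0676 + 0.0121 + 0.0576 + 0.0225 = 0.2174
B_dist = 1 / 0.2174 = 4.5998
Ranking by B (broadest → narrowest): Anolis distichus (4.60) > Anolis carolinensis (3.94) > Anolis sagrei (3.78) > Anolis cristatellus (2.81)

Anolis distichus > Anolis carolinensis > Anolis sagrei > Anolis cristatellus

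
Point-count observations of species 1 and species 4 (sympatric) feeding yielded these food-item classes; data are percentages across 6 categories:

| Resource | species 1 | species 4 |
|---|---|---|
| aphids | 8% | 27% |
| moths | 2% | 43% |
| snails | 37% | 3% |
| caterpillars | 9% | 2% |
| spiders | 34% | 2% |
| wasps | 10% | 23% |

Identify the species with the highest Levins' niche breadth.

Convert percentages to proportions (divide by 100).
Σp_1ᵢ² = 0.08² + 0.02² + 0.37² + 0.09² + 0.34² + 0.10² = 0.0064 + 0.0004 + 0.1369 + 0.0081 + 0.1156 + 0.0100 = 0.2774
B_1 = 1 / 0.2774 = 3.6049
Σp_4ᵢ² = 0.27² + 0.43² + 0.03² + 0.02² + 0.02² + 0.23² = 0.0729 + 0.1849 + 0.0009 + 0.0004 + 0.0004 + 0.0529 = 0.3124
B_4 = 1 / 0.3124 = 3.2010
Highest B → broadest niche (most generalist): species 1 (B = 3.60).

species 1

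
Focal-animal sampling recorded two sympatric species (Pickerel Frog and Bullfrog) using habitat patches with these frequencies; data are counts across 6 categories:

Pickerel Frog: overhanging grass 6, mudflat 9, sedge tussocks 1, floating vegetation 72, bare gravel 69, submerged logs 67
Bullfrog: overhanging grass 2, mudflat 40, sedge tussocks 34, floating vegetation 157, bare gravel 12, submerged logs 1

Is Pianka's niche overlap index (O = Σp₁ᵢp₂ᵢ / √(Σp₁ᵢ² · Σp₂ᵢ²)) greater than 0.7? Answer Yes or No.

Proportions for Pickerel Frog (n=224): 6/224=0.0268, 9/224=0.0402, 1/224=0.0045, 72/224=0.3214, 69/224=0.3080, 67/224=0.2991
Proportions for Bullfrog (n=246): 2/246=0.0081, 40/246=0.1626, 34/246=0.1382, 157/246=0.6382, 12/246=0.0488, 1/246=0.0041
Σ p₁ᵢp₂ᵢ = 0.000217 + 0.006537 + 0.000622 + 0.205117 + 0.015030 + 0.001226 = 0.228749
Σp_1ᵢ² = 0.0268² + 0.0402² + 0.0045² + 0.3214² + 0.3080² + 0.2991² = 0.000718 + 0.001616 + 0.000020 + 0.103298 + 0.094864 + 0.089461 = 0.289977
Σp_2ᵢ² = 0.0081² + 0.1626² + 0.1382² + 0.6382² + 0.0488² + 0.0041² = 0.000066 + 0.026439 + 0.019099 + 0.407299 + 0.002381 + 0.000017 = 0.455301
O = 0.228749 / √(0.289977 × 0.455301) = 0.228749 / 0.3633549 = 0.6295
O = 0.6295 < 0.7 → No.

No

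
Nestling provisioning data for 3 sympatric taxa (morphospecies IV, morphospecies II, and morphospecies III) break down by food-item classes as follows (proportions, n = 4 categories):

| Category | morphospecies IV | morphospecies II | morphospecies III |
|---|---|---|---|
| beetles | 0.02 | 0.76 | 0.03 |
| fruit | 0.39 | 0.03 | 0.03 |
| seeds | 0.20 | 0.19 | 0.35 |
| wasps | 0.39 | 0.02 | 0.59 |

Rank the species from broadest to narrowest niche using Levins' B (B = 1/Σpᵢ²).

Σp_IVᵢ² = 0.02² + 0.39² + 0.20² + 0.39² = 0.0004 + 0.1521 + 0.0400 + 0.1521 = 0.3446
B_IV = 1 / 0.3446 = 2.9019
Σp_IIᵢ² = 0.76² + 0.03² + 0.19² + 0.02² = 0.5776 + 0.0009 + 0.0361 + 0.0004 = 0.6150
B_II = 1 / 0.6150 = 1.6260
Σp_IIIᵢ² = 0.03² + 0.03² + 0.35² + 0.59² = 0.0009 + 0.0009 + 0.1225 + 0.3481 = 0.4724
B_III = 1 / 0.4724 = 2.1169
Ranking by B (broadest → narrowest): morphospecies IV (2.90) > morphospecies III (2.12) > morphospecies II (1.63)

morphospecies IV > morphospecies III > morphospecies II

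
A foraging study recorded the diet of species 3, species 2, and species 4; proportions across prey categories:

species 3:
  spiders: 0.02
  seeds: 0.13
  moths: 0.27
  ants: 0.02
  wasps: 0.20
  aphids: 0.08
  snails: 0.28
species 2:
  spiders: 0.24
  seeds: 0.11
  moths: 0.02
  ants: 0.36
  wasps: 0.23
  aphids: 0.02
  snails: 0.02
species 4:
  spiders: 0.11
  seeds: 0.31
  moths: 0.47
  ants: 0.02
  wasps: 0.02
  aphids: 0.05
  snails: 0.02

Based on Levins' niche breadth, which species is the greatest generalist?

species 3

Σp_3ᵢ² = 0.02² + 0.13² + 0.27² + 0.02² + 0.20² + 0.08² + 0.28² = 0.0004 + 0.0169 + 0.0729 + 0.0004 + 0.0400 + 0.0064 + 0.0784 = 0.2154
B_3 = 1 / 0.2154 = 4.6425
Σp_2ᵢ² = 0.24² + 0.11² + 0.02² + 0.36² + 0.23² + 0.02² + 0.02² = 0.0576 + 0.0121 + 0.0004 + 0.1296 + 0.0529 + 0.0004 + 0.0004 = 0.2534
B_2 = 1 / 0.2534 = 3.9463
Σp_4ᵢ² = 0.11² + 0.31² + 0.47² + 0.02² + 0.02² + 0.05² + 0.02² = 0.0121 + 0.0961 + 0.2209 + 0.0004 + 0.0004 + 0.0025 + 0.0004 = 0.3328
B_4 = 1 / 0.3328 = 3.0048
Highest B → broadest niche (most generalist): species 3 (B = 4.64).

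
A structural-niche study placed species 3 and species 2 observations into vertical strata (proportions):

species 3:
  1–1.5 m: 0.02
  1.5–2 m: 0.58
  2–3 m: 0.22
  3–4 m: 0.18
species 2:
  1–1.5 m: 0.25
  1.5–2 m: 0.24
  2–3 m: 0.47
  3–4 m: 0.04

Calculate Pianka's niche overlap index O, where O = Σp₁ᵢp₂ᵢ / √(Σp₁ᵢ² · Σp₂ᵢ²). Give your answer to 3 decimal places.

0.674

Σ p₁ᵢp₂ᵢ = 0.0050 + 0.1392 + 0.1034 + 0.0072 = 0.2548
Σp_1ᵢ² = 0.02² + 0.58² + 0.22² + 0.18² = 0.0004 + 0.3364 + 0.0484 + 0.0324 = 0.4176
Σp_2ᵢ² = 0.25² + 0.24² + 0.47² + 0.04² = 0.0625 + 0.0576 + 0.2209 + 0.0016 = 0.3426
O = 0.2548 / √(0.4176 × 0.3426) = 0.2548 / 0.378246 = 0.67364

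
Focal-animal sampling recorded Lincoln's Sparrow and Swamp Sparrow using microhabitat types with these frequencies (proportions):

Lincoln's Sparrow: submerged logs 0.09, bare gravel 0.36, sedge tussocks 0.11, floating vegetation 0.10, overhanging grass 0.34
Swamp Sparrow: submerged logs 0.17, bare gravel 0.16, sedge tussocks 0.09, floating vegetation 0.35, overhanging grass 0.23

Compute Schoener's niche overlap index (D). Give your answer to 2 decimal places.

Σ|p₁ᵢ − p₂ᵢ| = 0.08 + 0.20 + 0.02 + 0.25 + 0.11 = 0.66
D = 1 − ½ × 0.66 = 1 − 0.330 = 0.6700

0.67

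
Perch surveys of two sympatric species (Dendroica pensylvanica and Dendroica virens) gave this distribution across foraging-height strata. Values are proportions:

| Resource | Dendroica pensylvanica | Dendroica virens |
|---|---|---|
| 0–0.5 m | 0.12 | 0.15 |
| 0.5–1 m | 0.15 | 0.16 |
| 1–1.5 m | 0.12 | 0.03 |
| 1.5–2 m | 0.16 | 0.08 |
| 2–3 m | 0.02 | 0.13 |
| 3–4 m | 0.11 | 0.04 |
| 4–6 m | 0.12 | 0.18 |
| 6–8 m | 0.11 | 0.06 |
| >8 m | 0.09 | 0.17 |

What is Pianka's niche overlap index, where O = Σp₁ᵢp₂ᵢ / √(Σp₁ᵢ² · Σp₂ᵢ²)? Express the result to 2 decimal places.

Σ p₁ᵢp₂ᵢ = 0.0180 + 0.0240 + 0.0036 + 0.0128 + 0.0026 + 0.0044 + 0.0216 + 0.0066 + 0.0153 = 0.1089
Σp_1ᵢ² = 0.12² + 0.15² + 0.12² + 0.16² + 0.02² + 0.11² + 0.12² + 0.11² + 0.09² = 0.0144 + 0.0225 + 0.0144 + 0.0256 + 0.0004 + 0.0121 + 0.0144 + 0.0121 + 0.0081 = 0.1240
Σp_2ᵢ² = 0.15² + 0.16² + 0.03² + 0.08² + 0.13² + 0.04² + 0.18² + 0.06² + 0.17² = 0.0225 + 0.0256 + 0.0009 + 0.0064 + 0.0169 + 0.0016 + 0.0324 + 0.0036 + 0.0289 = 0.1388
O = 0.1089 / √(0.1240 × 0.1388) = 0.1089 / 0.13119 = 0.8301

0.83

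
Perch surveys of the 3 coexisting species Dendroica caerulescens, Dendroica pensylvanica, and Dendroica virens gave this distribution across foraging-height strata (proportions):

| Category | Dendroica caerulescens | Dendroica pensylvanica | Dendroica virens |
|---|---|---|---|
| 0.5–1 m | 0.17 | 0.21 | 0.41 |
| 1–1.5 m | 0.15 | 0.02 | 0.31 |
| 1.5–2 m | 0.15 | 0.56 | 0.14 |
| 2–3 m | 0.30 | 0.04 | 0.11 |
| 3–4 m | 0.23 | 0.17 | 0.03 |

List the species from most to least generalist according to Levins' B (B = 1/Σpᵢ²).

Σp_caerᵢ² = 0.17² + 0.15² + 0.15² + 0.30² + 0.23² = 0.0289 + 0.0225 + 0.0225 + 0.0900 + 0.0529 = 0.2168
B_caer = 1 / 0.2168 = 4.6125
Σp_pensᵢ² = 0.21² + 0.02² + 0.56² + 0.04² + 0.17² = 0.0441 + 0.0004 + 0.3136 + 0.0016 + 0.0289 = 0.3886
B_pens = 1 / 0.3886 = 2.5733
Σp_vireᵢ² = 0.41² + 0.31² + 0.14² + 0.11² + 0.03² = 0.1681 + 0.0961 + 0.0196 + 0.0121 + 0.0009 = 0.2968
B_vire = 1 / 0.2968 = 3.3693
Ranking by B (broadest → narrowest): Dendroica caerulescens (4.61) > Dendroica virens (3.37) > Dendroica pensylvanica (2.57)

Dendroica caerulescens > Dendroica virens > Dendroica pensylvanica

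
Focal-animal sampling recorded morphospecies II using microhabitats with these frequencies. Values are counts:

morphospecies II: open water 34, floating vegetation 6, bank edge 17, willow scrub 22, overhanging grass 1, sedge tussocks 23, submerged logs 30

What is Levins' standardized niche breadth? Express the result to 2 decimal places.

Proportions for morphospecies II (n=133): 34/133=0.2556, 6/133=0.0451, 17/133=0.1278, 22/133=0.1654, 1/133=0.0075, 23/133=0.1729, 30/133=0.2256
Σpᵢ² = 0.2556² + 0.0451² + 0.1278² + 0.1654² + 0.0075² + 0.1729² + 0.2256² = 0.065331 + 0.002034 + 0.016333 + 0.027357 + 0.000056 + 0.029894 + 0.050895 = 0.191900
B = 1 / 0.191900 = 5.2110
Bₛ = (B − 1)/(n − 1) = (5.2110 − 1)/(7 − 1) = 4.2110/6 = 0.7018

0.70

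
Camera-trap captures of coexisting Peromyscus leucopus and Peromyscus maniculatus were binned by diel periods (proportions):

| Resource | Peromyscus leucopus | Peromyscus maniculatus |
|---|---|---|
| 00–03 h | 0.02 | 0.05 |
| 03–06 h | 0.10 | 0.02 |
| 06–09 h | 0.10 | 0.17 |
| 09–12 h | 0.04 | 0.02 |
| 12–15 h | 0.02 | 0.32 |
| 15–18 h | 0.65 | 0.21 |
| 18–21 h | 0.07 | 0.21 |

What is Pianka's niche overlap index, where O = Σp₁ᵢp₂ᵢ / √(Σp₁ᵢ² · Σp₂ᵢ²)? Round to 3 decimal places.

0.564

Σ p₁ᵢp₂ᵢ = 0.0010 + 0.0020 + 0.0170 + 0.0008 + 0.0064 + 0.1365 + 0.0147 = 0.1784
Σp_1ᵢ² = 0.02² + 0.10² + 0.10² + 0.04² + 0.02² + 0.65² + 0.07² = 0.0004 + 0.0100 + 0.0100 + 0.0016 + 0.0004 + 0.4225 + 0.0049 = 0.4498
Σp_2ᵢ² = 0.05² + 0.02² + 0.17² + 0.02² + 0.32² + 0.21² + 0.21² = 0.0025 + 0.0004 + 0.0289 + 0.0004 + 0.1024 + 0.0441 + 0.0441 = 0.2228
O = 0.1784 / √(0.4498 × 0.2228) = 0.1784 / 0.316568 = 0.56354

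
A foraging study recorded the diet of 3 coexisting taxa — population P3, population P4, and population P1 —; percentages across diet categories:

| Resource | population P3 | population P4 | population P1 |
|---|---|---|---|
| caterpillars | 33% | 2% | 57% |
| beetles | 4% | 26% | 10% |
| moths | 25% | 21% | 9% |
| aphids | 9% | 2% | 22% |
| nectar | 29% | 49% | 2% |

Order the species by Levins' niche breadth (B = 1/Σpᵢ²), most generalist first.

Convert percentages to proportions (divide by 100).
Σp_P3ᵢ² = 0.33² + 0.04² + 0.25² + 0.09² + 0.29² = 0.1089 + 0.0016 + 0.0625 + 0.0081 + 0.0841 = 0.2652
B_P3 = 1 / 0.2652 = 3.7707
Σp_P4ᵢ² = 0.02² + 0.26² + 0.21² + 0.02² + 0.49² = 0.0004 + 0.0676 + 0.0441 + 0.0004 + 0.2401 = 0.3526
B_P4 = 1 / 0.3526 = 2.8361
Σp_P1ᵢ² = 0.57² + 0.10² + 0.09² + 0.22² + 0.02² = 0.3249 + 0.0100 + 0.0081 + 0.0484 + 0.0004 = 0.3918
B_P1 = 1 / 0.3918 = 2.5523
Ranking by B (broadest → narrowest): population P3 (3.77) > population P4 (2.84) > population P1 (2.55)

population P3 > population P4 > population P1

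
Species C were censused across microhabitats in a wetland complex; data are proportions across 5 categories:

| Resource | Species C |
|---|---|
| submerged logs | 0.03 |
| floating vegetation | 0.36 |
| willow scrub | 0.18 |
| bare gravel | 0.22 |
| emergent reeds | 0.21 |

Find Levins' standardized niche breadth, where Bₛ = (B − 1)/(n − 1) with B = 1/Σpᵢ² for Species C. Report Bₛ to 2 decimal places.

Σpᵢ² = 0.03² + 0.36² + 0.18² + 0.22² + 0.21² = 0.0009 + 0.1296 + 0.0324 + 0.0484 + 0.0441 = 0.2554
B = 1 / 0.2554 = 3.9154
Bₛ = (B − 1)/(n − 1) = (3.9154 − 1)/(5 − 1) = 2.9154/4 = 0.7289

0.73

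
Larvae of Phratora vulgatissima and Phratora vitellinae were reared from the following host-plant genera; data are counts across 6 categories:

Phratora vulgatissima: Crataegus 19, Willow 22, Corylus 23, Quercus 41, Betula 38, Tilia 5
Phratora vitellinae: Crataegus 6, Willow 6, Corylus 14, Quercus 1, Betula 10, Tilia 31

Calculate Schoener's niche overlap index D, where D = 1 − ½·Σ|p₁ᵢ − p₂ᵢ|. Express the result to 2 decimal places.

0.53

Proportions for Phratora vulgatissima (n=148): 19/148=0.1284, 22/148=0.1486, 23/148=0.1554, 41/148=0.2770, 38/148=0.2568, 5/148=0.0338
Proportions for Phratora vitellinae (n=68): 6/68=0.0882, 6/68=0.0882, 14/68=0.2059, 1/68=0.0147, 10/68=0.1471, 31/68=0.4559
Σ|p₁ᵢ − p₂ᵢ| = 0.0402 + 0.0604 + 0.0505 + 0.2623 + 0.1097 + 0.4221 = 0.9452
D = 1 − ½ × 0.9452 = 1 − 0.47260 = 0.52740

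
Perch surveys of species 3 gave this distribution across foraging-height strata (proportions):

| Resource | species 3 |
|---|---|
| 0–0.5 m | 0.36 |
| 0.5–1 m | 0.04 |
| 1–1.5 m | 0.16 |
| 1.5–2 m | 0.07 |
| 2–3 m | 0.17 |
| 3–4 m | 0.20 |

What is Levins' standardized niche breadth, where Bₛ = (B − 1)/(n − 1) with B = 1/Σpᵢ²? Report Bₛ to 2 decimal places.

Σpᵢ² = 0.36² + 0.04² + 0.16² + 0.07² + 0.17² + 0.20² = 0.1296 + 0.0016 + 0.0256 + 0.0049 + 0.0289 + 0.0400 = 0.2306
B = 1 / 0.2306 = 4.3365
Bₛ = (B − 1)/(n − 1) = (4.3365 − 1)/(6 − 1) = 3.3365/5 = 0.6673

0.67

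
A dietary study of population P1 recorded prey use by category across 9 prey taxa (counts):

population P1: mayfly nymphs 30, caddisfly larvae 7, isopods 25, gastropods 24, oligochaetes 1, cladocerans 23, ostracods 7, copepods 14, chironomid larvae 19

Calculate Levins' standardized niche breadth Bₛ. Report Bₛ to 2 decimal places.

Proportions for population P1 (n=150): 30/150=0.2000, 7/150=0.0467, 25/150=0.1667, 24/150=0.1600, 1/150=0.0067, 23/150=0.1533, 7/150=0.0467, 14/150=0.0933, 19/150=0.1267
Σpᵢ² = 0.2000² + 0.0467² + 0.1667² + 0.1600² + 0.0067² + 0.1533² + 0.0467² + 0.0933² + 0.1267² = 0.040000 + 0.002181 + 0.027789 + 0.025600 + 0.000045 + 0.023501 + 0.002181 + 0.008705 + 0.016053 = 0.146055
B = 1 / 0.146055 = 6.8467
Bₛ = (B − 1)/(n − 1) = (6.8467 − 1)/(9 − 1) = 5.8467/8 = 0.7308

0.73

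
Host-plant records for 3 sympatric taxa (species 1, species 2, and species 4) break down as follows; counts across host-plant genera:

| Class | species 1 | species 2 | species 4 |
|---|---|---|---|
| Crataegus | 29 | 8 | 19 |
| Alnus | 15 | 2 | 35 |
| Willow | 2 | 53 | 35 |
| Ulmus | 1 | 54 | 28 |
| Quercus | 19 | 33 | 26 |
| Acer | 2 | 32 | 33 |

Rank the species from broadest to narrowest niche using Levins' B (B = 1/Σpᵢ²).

species 4 > species 2 > species 1

Proportions for species 1 (n=68): 29/68=0.4265, 15/68=0.2206, 2/68=0.0294, 1/68=0.0147, 19/68=0.2794, 2/68=0.0294
Proportions for species 2 (n=182): 8/182=0.0440, 2/182=0.0110, 53/182=0.2912, 54/182=0.2967, 33/182=0.1813, 32/182=0.1758
Proportions for species 4 (n=176): 19/176=0.1080, 35/176=0.1989, 35/176=0.1989, 28/176=0.1591, 26/176=0.1477, 33/176=0.1875
Σp_1ᵢ² = 0.4265² + 0.2206² + 0.0294² + 0.0147² + 0.2794² + 0.0294² = 0.181902 + 0.048664 + 0.000864 + 0.000216 + 0.078064 + 0.000864 = 0.310574
B_1 = 1 / 0.310574 = 3.2198
Σp_2ᵢ² = 0.0440² + 0.0110² + 0.2912² + 0.2967² + 0.1813² + 0.1758² = 0.001936 + 0.000121 + 0.084797 + 0.088031 + 0.032870 + 0.030906 = 0.238661
B_2 = 1 / 0.238661 = 4.1900
Σp_4ᵢ² = 0.1080² + 0.1989² + 0.1989² + 0.1591² + 0.1477² + 0.1875² = 0.011664 + 0.039561 + 0.039561 + 0.025313 + 0.021815 + 0.035156 = 0.173070
B_4 = 1 / 0.173070 = 5.7780
Ranking by B (broadest → narrowest): species 4 (5.78) > species 2 (4.19) > species 1 (3.22)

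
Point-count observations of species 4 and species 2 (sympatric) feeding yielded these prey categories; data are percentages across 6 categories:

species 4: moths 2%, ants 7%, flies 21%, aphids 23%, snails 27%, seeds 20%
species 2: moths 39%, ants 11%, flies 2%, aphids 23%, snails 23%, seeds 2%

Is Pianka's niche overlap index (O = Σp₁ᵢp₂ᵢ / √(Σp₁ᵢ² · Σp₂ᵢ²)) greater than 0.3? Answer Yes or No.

Yes

Convert percentages to proportions (divide by 100).
Σ p₁ᵢp₂ᵢ = 0.0078 + 0.0077 + 0.0042 + 0.0529 + 0.0621 + 0.0040 = 0.1387
Σp_1ᵢ² = 0.02² + 0.07² + 0.21² + 0.23² + 0.27² + 0.20² = 0.0004 + 0.0049 + 0.0441 + 0.0529 + 0.0729 + 0.0400 = 0.2152
Σp_2ᵢ² = 0.39² + 0.11² + 0.02² + 0.23² + 0.23² + 0.02² = 0.1521 + 0.0121 + 0.0004 + 0.0529 + 0.0529 + 0.0004 = 0.2708
O = 0.1387 / √(0.2152 × 0.2708) = 0.1387 / 0.24140 = 0.5746
O = 0.5746 > 0.3 → Yes.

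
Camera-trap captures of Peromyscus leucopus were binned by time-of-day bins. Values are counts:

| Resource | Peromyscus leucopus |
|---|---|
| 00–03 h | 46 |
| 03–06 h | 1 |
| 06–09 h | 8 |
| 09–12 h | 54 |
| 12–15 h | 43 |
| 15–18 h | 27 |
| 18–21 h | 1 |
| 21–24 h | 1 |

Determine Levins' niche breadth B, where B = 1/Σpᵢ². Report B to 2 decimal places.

4.27

Proportions for Peromyscus leucopus (n=181): 46/181=0.2541, 1/181=0.0055, 8/181=0.0442, 54/181=0.2983, 43/181=0.2376, 27/181=0.1492, 1/181=0.0055, 1/181=0.0055
Σpᵢ² = 0.2541² + 0.0055² + 0.0442² + 0.2983² + 0.2376² + 0.1492² + 0.0055² + 0.0055² = 0.064567 + 0.000030 + 0.001954 + 0.088983 + 0.056454 + 0.022261 + 0.000030 + 0.000030 = 0.234309
B = 1 / 0.234309 = 4.2679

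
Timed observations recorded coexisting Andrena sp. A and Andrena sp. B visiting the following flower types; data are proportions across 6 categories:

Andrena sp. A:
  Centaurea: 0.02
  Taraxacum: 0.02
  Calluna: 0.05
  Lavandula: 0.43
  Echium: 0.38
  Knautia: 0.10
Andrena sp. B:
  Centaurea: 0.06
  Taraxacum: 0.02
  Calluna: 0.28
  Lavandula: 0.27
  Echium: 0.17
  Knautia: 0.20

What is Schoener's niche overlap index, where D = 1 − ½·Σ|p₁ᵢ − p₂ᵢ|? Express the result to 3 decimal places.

0.630

Σ|p₁ᵢ − p₂ᵢ| = 0.04 + 0.00 + 0.23 + 0.16 + 0.21 + 0.10 = 0.74
D = 1 − ½ × 0.74 = 1 − 0.370 = 0.63000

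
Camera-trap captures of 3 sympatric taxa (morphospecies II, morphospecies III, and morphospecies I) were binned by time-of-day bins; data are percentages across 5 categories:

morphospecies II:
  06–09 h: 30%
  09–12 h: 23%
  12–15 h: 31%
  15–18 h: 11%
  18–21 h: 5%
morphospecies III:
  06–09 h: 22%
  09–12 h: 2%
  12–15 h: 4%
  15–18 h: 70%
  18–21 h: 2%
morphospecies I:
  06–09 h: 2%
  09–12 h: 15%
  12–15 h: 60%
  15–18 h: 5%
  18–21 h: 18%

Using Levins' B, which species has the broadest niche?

morphospecies II

Convert percentages to proportions (divide by 100).
Σp_IIᵢ² = 0.30² + 0.23² + 0.31² + 0.11² + 0.05² = 0.0900 + 0.0529 + 0.0961 + 0.0121 + 0.0025 = 0.2536
B_II = 1 / 0.2536 = 3.9432
Σp_IIIᵢ² = 0.22² + 0.02² + 0.04² + 0.70² + 0.02² = 0.0484 + 0.0004 + 0.0016 + 0.4900 + 0.0004 = 0.5408
B_III = 1 / 0.5408 = 1.8491
Σp_Iᵢ² = 0.02² + 0.15² + 0.60² + 0.05² + 0.18² = 0.0004 + 0.0225 + 0.3600 + 0.0025 + 0.0324 = 0.4178
B_I = 1 / 0.4178 = 2.3935
Highest B → broadest niche (most generalist): morphospecies II (B = 3.94).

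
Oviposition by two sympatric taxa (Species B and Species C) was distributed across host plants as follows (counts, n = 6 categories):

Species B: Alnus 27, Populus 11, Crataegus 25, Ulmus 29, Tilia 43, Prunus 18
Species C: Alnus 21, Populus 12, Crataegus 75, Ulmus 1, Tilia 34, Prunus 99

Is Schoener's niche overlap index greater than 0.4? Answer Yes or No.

Yes

Proportions for Species B (n=153): 27/153=0.1765, 11/153=0.0719, 25/153=0.1634, 29/153=0.1895, 43/153=0.2810, 18/153=0.1176
Proportions for Species C (n=242): 21/242=0.0868, 12/242=0.0496, 75/242=0.3099, 1/242=0.0041, 34/242=0.1405, 99/242=0.4091
Σ|p₁ᵢ − p₂ᵢ| = 0.0897 + 0.0223 + 0.1465 + 0.1854 + 0.1405 + 0.2915 = 0.8759
D = 1 − ½ × 0.8759 = 1 − 0.43795 = 0.56205
D = 0.56205 > 0.4 → Yes.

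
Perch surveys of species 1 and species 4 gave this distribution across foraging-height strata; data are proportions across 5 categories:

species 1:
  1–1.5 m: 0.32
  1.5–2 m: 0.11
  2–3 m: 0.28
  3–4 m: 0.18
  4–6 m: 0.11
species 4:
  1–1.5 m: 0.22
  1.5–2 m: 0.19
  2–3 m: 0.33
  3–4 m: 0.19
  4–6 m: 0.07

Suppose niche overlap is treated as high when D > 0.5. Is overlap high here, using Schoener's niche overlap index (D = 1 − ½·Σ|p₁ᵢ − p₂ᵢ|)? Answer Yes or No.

Yes

Σ|p₁ᵢ − p₂ᵢ| = 0.10 + 0.08 + 0.05 + 0.01 + 0.04 = 0.28
D = 1 − ½ × 0.28 = 1 − 0.140 = 0.8600
D = 0.8600 > 0.5 → Yes.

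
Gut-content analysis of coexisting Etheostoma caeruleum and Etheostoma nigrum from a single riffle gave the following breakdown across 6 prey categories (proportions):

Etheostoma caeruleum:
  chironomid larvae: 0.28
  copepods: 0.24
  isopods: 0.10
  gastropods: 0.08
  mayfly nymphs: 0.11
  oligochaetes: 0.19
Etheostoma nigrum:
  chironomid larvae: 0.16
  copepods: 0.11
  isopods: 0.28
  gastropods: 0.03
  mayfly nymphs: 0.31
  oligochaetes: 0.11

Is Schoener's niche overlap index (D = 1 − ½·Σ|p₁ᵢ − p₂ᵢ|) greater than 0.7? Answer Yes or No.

No

Σ|p₁ᵢ − p₂ᵢ| = 0.12 + 0.13 + 0.18 + 0.05 + 0.20 + 0.08 = 0.76
D = 1 − ½ × 0.76 = 1 − 0.380 = 0.6200
D = 0.6200 < 0.7 → No.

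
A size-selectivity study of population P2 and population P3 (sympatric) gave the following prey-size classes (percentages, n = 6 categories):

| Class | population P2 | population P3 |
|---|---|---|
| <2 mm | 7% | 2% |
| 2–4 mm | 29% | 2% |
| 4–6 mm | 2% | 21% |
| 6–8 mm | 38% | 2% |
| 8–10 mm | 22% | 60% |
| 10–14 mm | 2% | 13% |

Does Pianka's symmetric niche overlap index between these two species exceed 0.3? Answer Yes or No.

Convert percentages to proportions (divide by 100).
Σ p₁ᵢp₂ᵢ = 0.0014 + 0.0058 + 0.0042 + 0.0076 + 0.1320 + 0.0026 = 0.1536
Σp_1ᵢ² = 0.07² + 0.29² + 0.02² + 0.38² + 0.22² + 0.02² = 0.0049 + 0.0841 + 0.0004 + 0.1444 + 0.0484 + 0.0004 = 0.2826
Σp_2ᵢ² = 0.02² + 0.02² + 0.21² + 0.02² + 0.60² + 0.13² = 0.0004 + 0.0004 + 0.0441 + 0.0004 + 0.3600 + 0.0169 = 0.4222
O = 0.1536 / √(0.2826 × 0.4222) = 0.1536 / 0.34542 = 0.4447
O = 0.4447 > 0.3 → Yes.

Yes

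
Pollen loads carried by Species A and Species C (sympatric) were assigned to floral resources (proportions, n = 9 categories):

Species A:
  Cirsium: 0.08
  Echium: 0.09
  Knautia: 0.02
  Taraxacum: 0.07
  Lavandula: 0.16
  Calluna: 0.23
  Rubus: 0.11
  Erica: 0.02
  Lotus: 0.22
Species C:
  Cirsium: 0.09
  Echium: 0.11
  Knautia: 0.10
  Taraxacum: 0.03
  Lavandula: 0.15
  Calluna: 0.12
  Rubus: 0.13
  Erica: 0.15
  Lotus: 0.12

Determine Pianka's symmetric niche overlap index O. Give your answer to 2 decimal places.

0.84

Σ p₁ᵢp₂ᵢ = 0.0072 + 0.0099 + 0.0020 + 0.0021 + 0.0240 + 0.0276 + 0.0143 + 0.0030 + 0.0264 = 0.1165
Σp_1ᵢ² = 0.08² + 0.09² + 0.02² + 0.07² + 0.16² + 0.23² + 0.11² + 0.02² + 0.22² = 0.0064 + 0.0081 + 0.0004 + 0.0049 + 0.0256 + 0.0529 + 0.0121 + 0.0004 + 0.0484 = 0.1592
Σp_2ᵢ² = 0.09² + 0.11² + 0.10² + 0.03² + 0.15² + 0.12² + 0.13² + 0.15² + 0.12² = 0.0081 + 0.0121 + 0.0100 + 0.0009 + 0.0225 + 0.0144 + 0.0169 + 0.0225 + 0.0144 = 0.1218
O = 0.1165 / √(0.1592 × 0.1218) = 0.1165 / 0.13925 = 0.8366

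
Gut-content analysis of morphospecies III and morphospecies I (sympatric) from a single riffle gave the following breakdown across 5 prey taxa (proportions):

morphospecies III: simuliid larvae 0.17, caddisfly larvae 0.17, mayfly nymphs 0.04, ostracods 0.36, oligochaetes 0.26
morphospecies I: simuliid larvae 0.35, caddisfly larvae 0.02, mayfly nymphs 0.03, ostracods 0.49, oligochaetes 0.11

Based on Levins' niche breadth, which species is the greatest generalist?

Σp_IIIᵢ² = 0.17² + 0.17² + 0.04² + 0.36² + 0.26² = 0.0289 + 0.0289 + 0.0016 + 0.1296 + 0.0676 = 0.2566
B_III = 1 / 0.2566 = 3.8971
Σp_Iᵢ² = 0.35² + 0.02² + 0.03² + 0.49² + 0.11² = 0.1225 + 0.0004 + 0.0009 + 0.2401 + 0.0121 = 0.3760
B_I = 1 / 0.3760 = 2.6596
Highest B → broadest niche (most generalist): morphospecies III (B = 3.90).

morphospecies III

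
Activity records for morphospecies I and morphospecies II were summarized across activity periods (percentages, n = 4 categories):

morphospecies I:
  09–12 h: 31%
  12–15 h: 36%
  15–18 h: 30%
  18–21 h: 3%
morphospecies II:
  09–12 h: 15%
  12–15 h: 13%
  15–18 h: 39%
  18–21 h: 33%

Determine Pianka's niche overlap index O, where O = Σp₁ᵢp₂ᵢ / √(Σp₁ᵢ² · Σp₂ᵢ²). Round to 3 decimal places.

Convert percentages to proportions (divide by 100).
Σ p₁ᵢp₂ᵢ = 0.0465 + 0.0468 + 0.1170 + 0.0099 = 0.2202
Σp_1ᵢ² = 0.31² + 0.36² + 0.30² + 0.03² = 0.0961 + 0.1296 + 0.0900 + 0.0009 = 0.3166
Σp_2ᵢ² = 0.15² + 0.13² + 0.39² + 0.33² = 0.0225 + 0.0169 + 0.1521 + 0.1089 = 0.3004
O = 0.2202 / √(0.3166 × 0.3004) = 0.2202 / 0.308394 = 0.71402

0.714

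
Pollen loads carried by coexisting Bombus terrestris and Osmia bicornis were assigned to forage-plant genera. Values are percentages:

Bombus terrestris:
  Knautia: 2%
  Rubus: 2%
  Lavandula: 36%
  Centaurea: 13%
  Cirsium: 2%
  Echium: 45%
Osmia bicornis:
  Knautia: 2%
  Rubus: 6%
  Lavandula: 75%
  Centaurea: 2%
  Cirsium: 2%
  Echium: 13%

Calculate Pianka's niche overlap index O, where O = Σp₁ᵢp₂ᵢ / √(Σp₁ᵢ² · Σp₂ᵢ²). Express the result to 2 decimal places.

Convert percentages to proportions (divide by 100).
Σ p₁ᵢp₂ᵢ = 0.0004 + 0.0012 + 0.2700 + 0.0026 + 0.0004 + 0.0585 = 0.3331
Σp_1ᵢ² = 0.02² + 0.02² + 0.36² + 0.13² + 0.02² + 0.45² = 0.0004 + 0.0004 + 0.1296 + 0.0169 + 0.0004 + 0.2025 = 0.3502
Σp_2ᵢ² = 0.02² + 0.06² + 0.75² + 0.02² + 0.02² + 0.13² = 0.0004 + 0.0036 + 0.5625 + 0.0004 + 0.0004 + 0.0169 = 0.5842
O = 0.3331 / √(0.3502 × 0.5842) = 0.3331 / 0.45231 = 0.7364

0.74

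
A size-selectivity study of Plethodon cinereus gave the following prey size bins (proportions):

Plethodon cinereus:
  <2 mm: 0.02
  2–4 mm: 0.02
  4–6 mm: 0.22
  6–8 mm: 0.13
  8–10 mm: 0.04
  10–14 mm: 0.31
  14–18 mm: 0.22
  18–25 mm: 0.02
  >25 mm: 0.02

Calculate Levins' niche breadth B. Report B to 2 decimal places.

4.69

Σpᵢ² = 0.02² + 0.02² + 0.22² + 0.13² + 0.04² + 0.31² + 0.22² + 0.02² + 0.02² = 0.0004 + 0.0004 + 0.0484 + 0.0169 + 0.0016 + 0.0961 + 0.0484 + 0.0004 + 0.0004 = 0.2130
B = 1 / 0.2130 = 4.6948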